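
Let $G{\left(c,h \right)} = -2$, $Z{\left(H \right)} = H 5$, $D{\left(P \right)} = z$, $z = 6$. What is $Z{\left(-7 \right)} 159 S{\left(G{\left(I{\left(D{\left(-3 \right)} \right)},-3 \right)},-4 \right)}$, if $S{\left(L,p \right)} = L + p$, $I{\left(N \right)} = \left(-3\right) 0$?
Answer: $33390$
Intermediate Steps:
$D{\left(P \right)} = 6$
$I{\left(N \right)} = 0$
$Z{\left(H \right)} = 5 H$
$Z{\left(-7 \right)} 159 S{\left(G{\left(I{\left(D{\left(-3 \right)} \right)},-3 \right)},-4 \right)} = 5 \left(-7\right) 159 \left(-2 - 4\right) = \left(-35\right) 159 \left(-6\right) = \left(-5565\right) \left(-6\right) = 33390$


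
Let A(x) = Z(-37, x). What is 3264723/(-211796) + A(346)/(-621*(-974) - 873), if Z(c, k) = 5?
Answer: -1971829603283/127920759876 ≈ -15.414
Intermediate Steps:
A(x) = 5
3264723/(-211796) + A(346)/(-621*(-974) - 873) = 3264723/(-211796) + 5/(-621*(-974) - 873) = 3264723*(-1/211796) + 5/(604854 - 873) = -3264723/211796 + 5/603981 = -1971829603283/127920759876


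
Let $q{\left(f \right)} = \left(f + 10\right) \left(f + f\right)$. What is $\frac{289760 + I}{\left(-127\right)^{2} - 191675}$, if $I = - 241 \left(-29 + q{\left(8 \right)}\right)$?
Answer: $- \frac{227341}{175546} \approx -1.2951$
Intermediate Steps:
$q{\left(f \right)} = 2 f \left(10 + f\right)$ ($q{\left(f \right)} = \left(10 + f\right) 2 f = 2 f \left(10 + f\right)$)
$I = -62419$ ($I = - 241 \left(-29 + 2 \cdot 8 \left(10 + 8\right)\right) = - 241 \left(-29 + 2 \cdot 8 \cdot 18\right) = - 241 \left(-29 + 288\right) = \left(-241\right) 259 = -62419$)
$\frac{289760 + I}{\left(-127\right)^{2} - 191675} = \frac{289760 - 62419}{\left(-127\right)^{2} - 191675} = \frac{227341}{16129 - 191675} = \frac{227341}{-175546} = 227341 \left(- \frac{1}{175546}\right) = - \frac{227341}{175546}$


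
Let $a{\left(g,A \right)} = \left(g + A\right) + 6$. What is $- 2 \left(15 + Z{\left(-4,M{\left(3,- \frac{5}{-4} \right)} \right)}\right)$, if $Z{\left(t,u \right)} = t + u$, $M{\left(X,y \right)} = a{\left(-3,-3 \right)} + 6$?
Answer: $-34$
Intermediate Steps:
$a{\left(g,A \right)} = 6 + A + g$ ($a{\left(g,A \right)} = \left(A + g\right) + 6 = 6 + A + g$)
$M{\left(X,y \right)} = 6$ ($M{\left(X,y \right)} = \left(6 - 3 - 3\right) + 6 = 0 + 6 = 6$)
$- 2 \left(15 + Z{\left(-4,M{\left(3,- \frac{5}{-4} \right)} \right)}\right) = - 2 \left(15 + \left(-4 + 6\right)\right) = - 2 \left(15 + 2\right) = \left(-2\right) 17 = -34$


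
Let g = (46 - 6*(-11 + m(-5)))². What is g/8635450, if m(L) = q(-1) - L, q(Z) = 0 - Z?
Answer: 2888/4317725 ≈ 0.00066887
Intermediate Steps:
q(Z) = -Z
m(L) = 1 - L (m(L) = -1*(-1) - L = 1 - L)
g = 5776 (g = (46 - 6*(-11 + (1 - 1*(-5))))² = (46 - 6*(-11 + (1 + 5)))² = (46 - 6*(-11 + 6))² = (46 - 6*(-5))² = (46 + 30)² = 76² = 5776)
g/8635450 = 5776/8635450 = 5776*(1/8635450) = 2888/4317725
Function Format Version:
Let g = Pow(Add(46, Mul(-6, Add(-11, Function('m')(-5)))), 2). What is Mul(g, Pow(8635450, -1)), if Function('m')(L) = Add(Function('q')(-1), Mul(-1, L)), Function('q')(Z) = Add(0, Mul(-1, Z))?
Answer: Rational(2888, 4317725) ≈ 0.00066887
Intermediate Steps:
Function('q')(Z) = Mul(-1, Z)
Function('m')(L) = Add(1, Mul(-1, L)) (Function('m')(L) = Add(Mul(-1, -1), Mul(-1, L)) = Add(1, Mul(-1, L)))
g = 5776 (g = Pow(Add(46, Mul(-6, Add(-11, Add(1, Mul(-1, -5))))), 2) = Pow(Add(46, Mul(-6, Add(-11, Add(1, 5)))), 2) = Pow(Add(46, Mul(-6, Add(-11, 6))), 2) = Pow(Add(46, Mul(-6, -5)), 2) = Pow(Add(46, 30), 2) = Pow(76, 2) = 5776)
Mul(g, Pow(8635450, -1)) = Mul(5776, Pow(8635450, -1)) = Mul(5776, Rational(1, 8635450)) = Rational(2888, 4317725)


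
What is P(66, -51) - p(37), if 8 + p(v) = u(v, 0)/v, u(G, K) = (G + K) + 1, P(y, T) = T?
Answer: -1629/37 ≈ -44.027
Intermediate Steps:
u(G, K) = 1 + G + K
p(v) = -8 + (1 + v)/v (p(v) = -8 + (1 + v + 0)/v = -8 + (1 + v)/v)
P(66, -51) - p(37) = -51 - (-7 + 1/37) = -51 - 1*(-258/37) = -51 + 258/37 = -1629/37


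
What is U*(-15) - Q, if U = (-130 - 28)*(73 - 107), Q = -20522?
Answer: -60058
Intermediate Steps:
U = 5372 (U = -158*(-34) = 5372)
U*(-15) - Q = 5372*(-15) - 1*(-20522) = -80580 + 20522 = -60058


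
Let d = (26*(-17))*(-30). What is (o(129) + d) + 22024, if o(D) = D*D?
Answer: 51925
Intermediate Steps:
o(D) = D**2
d = 13260 (d = -442*(-30) = 13260)
(o(129) + d) + 22024 = (129**2 + 13260) + 22024 = (16641 + 13260) + 22024 = 29901 + 22024 = 51925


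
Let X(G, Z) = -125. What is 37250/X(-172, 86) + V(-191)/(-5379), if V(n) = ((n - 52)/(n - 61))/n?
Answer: -2857511263/9588964 ≈ -298.00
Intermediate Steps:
V(n) = (-52 + n)/(n*(-61 + n)) (V(n) = ((-52 + n)/(-61 + n))/n = (-52 + n)/(n*(-61 + n)))
37250/X(-172, 86) + V(-191)/(-5379) = 37250/(-125) + ((-52 - 191)/((-191)*(-61 - 191)))/(-5379) = 37250*(-1/125) - 1/191*(-243)/(-252)*(-1/5379) = -298 - 1/191*(-1/252)*(-243)*(-1/5379) = -298 - 27/5348*(-1/5379) = -298 + 9/9588964 = -2857511263/9588964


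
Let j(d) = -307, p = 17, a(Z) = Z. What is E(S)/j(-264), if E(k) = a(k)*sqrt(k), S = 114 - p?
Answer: -97*sqrt(97)/307 ≈ -3.1119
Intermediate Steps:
S = 97 (S = 114 - 1*17 = 114 - 17 = 97)
E(k) = k**(3/2) (E(k) = k*sqrt(k) = k**(3/2))
E(S)/j(-264) = 97**(3/2)/(-307) = (97*sqrt(97))*(-1/307) = -97*sqrt(97)/307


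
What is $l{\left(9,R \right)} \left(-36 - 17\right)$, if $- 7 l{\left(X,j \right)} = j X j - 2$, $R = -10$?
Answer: $\frac{47594}{7} \approx 6799.1$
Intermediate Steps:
$l{\left(X,j \right)} = \frac{2}{7} - \frac{X j^{2}}{7}$ ($l{\left(X,j \right)} = - \frac{j X j - 2}{7} = - \frac{X j j - 2}{7} = - \frac{X j^{2} - 2}{7} = - \frac{-2 + X j^{2}}{7} = \frac{2}{7} - \frac{X j^{2}}{7}$)
$l{\left(9,R \right)} \left(-36 - 17\right) = \left(\frac{2}{7} - \frac{9 \left(-10\right)^{2}}{7}\right) \left(-36 - 17\right) = \left(\frac{2}{7} - \frac{9}{7} \cdot 100\right) \left(-53\right) = \left(\frac{2}{7} - \frac{900}{7}\right) \left(-53\right) = \left(- \frac{898}{7}\right) \left(-53\right) = \frac{47594}{7}$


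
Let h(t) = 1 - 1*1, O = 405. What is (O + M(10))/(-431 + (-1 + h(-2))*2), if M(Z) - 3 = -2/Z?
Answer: -2039/2165 ≈ -0.94180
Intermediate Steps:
h(t) = 0 (h(t) = 1 - 1 = 0)
M(Z) = 3 - 2/Z
(O + M(10))/(-431 + (-1 + h(-2))*2) = (405 + (3 - 2/10))/(-431 + (-1 + 0)*2) = (405 + (3 - 2*1/10))/(-431 - 1*2) = (405 + (3 - 1/5))/(-431 - 2) = (405 + 14/5)/(-433) = (2039/5)*(-1/433) = -2039/2165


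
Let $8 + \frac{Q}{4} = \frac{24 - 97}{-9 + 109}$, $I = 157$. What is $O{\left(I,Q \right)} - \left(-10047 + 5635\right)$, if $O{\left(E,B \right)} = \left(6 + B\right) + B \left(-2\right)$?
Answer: $\frac{111323}{25} \approx 4452.9$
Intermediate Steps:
$Q = - \frac{873}{25}$ ($Q = -32 + 4 \frac{24 - 97}{-9 + 109} = -32 + 4 \left(- \frac{73}{100}\right) = -32 - \frac{73}{25} = - \frac{873}{25} \approx -34.92$)
$O{\left(E,B \right)} = 6 - B$ ($O{\left(E,B \right)} = \left(6 + B\right) - 2 B = 6 - B$)
$O{\left(I,Q \right)} - \left(-10047 + 5635\right) = \left(6 - - \frac{873}{25}\right) - \left(-10047 + 5635\right) = \left(6 + \frac{873}{25}\right) - -4412 = \frac{1023}{25} + 4412 = \frac{111323}{25}$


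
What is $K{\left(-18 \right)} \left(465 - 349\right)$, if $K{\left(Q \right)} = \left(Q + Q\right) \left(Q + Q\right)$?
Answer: $150336$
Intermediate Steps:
$K{\left(Q \right)} = 4 Q^{2}$ ($K{\left(Q \right)} = 2 Q 2 Q = 4 Q^{2}$)
$K{\left(-18 \right)} \left(465 - 349\right) = 4 \left(-18\right)^{2} \left(465 - 349\right) = 4 \cdot 324 \cdot 116 = 1296 \cdot 116 = 150336$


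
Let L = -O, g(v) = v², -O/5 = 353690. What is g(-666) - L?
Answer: -1324894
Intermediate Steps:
O = -1768450 (O = -5*353690 = -1768450)
L = 1768450 (L = -1*(-1768450) = 1768450)
g(-666) - L = (-666)² - 1*1768450 = 443556 - 1768450 = -1324894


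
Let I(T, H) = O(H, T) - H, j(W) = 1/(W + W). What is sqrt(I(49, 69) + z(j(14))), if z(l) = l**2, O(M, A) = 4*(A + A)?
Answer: 3*sqrt(28137)/28 ≈ 17.972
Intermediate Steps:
O(M, A) = 8*A (O(M, A) = 4*(2*A) = 8*A)
j(W) = 1/(2*W)
I(T, H) = -H + 8*T (I(T, H) = 8*T - H = -H + 8*T)
sqrt(I(49, 69) + z(j(14))) = sqrt((-1*69 + 8*49) + ((1/2)/14)**2) = sqrt((-69 + 392) + ((1/2)*(1/14))**2) = sqrt(323 + (1/28)**2) = sqrt(323 + 1/784) = sqrt(253233/784) = 3*sqrt(28137)/28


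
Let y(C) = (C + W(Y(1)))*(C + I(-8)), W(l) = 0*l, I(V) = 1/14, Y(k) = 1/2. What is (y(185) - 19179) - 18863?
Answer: -53253/14 ≈ -3803.8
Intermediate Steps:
Y(k) = 1/2
I(V) = 1/14
W(l) = 0
y(C) = C*(1/14 + C) (y(C) = (C + 0)*(C + 1/14) = C*(1/14 + C))
(y(185) - 19179) - 18863 = (185*(1/14 + 185) - 19179) - 18863 = (185*(2591/14) - 19179) - 18863 = (479335/14 - 19179) - 18863 = 210829/14 - 18863 = -53253/14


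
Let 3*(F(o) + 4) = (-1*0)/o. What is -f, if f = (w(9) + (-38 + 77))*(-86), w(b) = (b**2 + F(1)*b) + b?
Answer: 7998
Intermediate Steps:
F(o) = -4 (F(o) = -4 + ((-1*0)/o)/3 = -4 + (0/o)/3 = -4 + (1/3)*0 = -4 + 0 = -4)
w(b) = b**2 - 3*b (w(b) = (b**2 - 4*b) + b = b**2 - 3*b)
f = -7998 (f = (9*(-3 + 9) + (-38 + 77))*(-86) = (9*6 + 39)*(-86) = (54 + 39)*(-86) = 93*(-86) = -7998)
-f = -1*(-7998) = 7998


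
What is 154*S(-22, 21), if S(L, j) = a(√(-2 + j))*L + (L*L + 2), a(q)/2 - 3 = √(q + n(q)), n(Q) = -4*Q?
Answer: 54516 - 6776*I*√3*19^(¼) ≈ 54516.0 - 24503.0*I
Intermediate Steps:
a(q) = 6 + 2*√3*√(-q) (a(q) = 6 + 2*√(q - 4*q) = 6 + 2*√(-3*q) = 6 + 2*(√3*√(-q)) = 6 + 2*√3*√(-q))
S(L, j) = 2 + L² + L*(6 + 2*√3*√(-√(-2 + j))) (S(L, j) = (6 + 2*√3*√(-√(-2 + j)))*L + (L*L + 2) = L*(6 + 2*√3*√(-√(-2 + j))) + (L² + 2) = L*(6 + 2*√3*√(-√(-2 + j))) + (2 + L²) = 2 + L² + L*(6 + 2*√3*√(-√(-2 + j))))
154*S(-22, 21) = 154*(2 + (-22)² + 2*(-22)*(3 + √3*√(-√(-2 + 21)))) = 154*(2 + 484 + 2*(-22)*(3 + √3*√(-√19))) = 154*(2 + 484 + 2*(-22)*(3 + √3*(I*19^(¼)))) = 154*(2 + 484 + 2*(-22)*(3 + I*√3*19^(¼))) = 154*(2 + 484 + (-132 - 44*I*√3*19^(¼))) = 154*(354 - 44*I*√3*19^(¼)) = 54516 - 6776*I*√3*19^(¼)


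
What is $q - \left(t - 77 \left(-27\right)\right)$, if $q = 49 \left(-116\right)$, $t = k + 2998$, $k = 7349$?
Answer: $-18110$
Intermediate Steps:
$t = 10347$ ($t = 7349 + 2998 = 10347$)
$q = -5684$
$q - \left(t - 77 \left(-27\right)\right) = -5684 - \left(10347 - 77 \left(-27\right)\right) = -5684 - \left(10347 - -2079\right) = -5684 - \left(10347 + 2079\right) = -5684 - 12426 = -18110$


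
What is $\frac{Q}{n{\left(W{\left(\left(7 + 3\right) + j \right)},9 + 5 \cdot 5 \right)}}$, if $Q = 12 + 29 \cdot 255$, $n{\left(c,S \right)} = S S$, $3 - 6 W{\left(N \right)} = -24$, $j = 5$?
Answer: $\frac{7407}{1156} \approx 6.4074$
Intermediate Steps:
$W{\left(N \right)} = \frac{9}{2}$ ($W{\left(N \right)} = \frac{1}{2} - -4 = \frac{1}{2} + 4 = \frac{9}{2}$)
$n{\left(c,S \right)} = S^{2}$
$Q = 7407$ ($Q = 12 + 7395 = 7407$)
$\frac{Q}{n{\left(W{\left(\left(7 + 3\right) + j \right)},9 + 5 \cdot 5 \right)}} = \frac{7407}{\left(9 + 5 \cdot 5\right)^{2}} = \frac{7407}{\left(9 + 25\right)^{2}} = \frac{7407}{34^{2}} = \frac{7407}{1156}$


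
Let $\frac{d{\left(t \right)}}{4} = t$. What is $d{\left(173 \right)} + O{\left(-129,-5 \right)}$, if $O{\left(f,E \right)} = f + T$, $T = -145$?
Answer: $418$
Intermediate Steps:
$O{\left(f,E \right)} = -145 + f$ ($O{\left(f,E \right)} = f - 145 = -145 + f$)
$d{\left(t \right)} = 4 t$
$d{\left(173 \right)} + O{\left(-129,-5 \right)} = 4 \cdot 173 - 274 = 692 - 274 = 418$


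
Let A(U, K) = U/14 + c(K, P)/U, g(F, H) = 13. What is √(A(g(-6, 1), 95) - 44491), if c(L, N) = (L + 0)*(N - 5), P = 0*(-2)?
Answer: 3*I*√163877714/182 ≈ 211.01*I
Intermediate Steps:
P = 0
c(L, N) = L*(-5 + N)
A(U, K) = U/14 - 5*K/U (A(U, K) = U/14 + (K*(-5 + 0))/U = U*(1/14) + (K*(-5))/U = U/14 + (-5*K)/U = U/14 - 5*K/U)
√(A(g(-6, 1), 95) - 44491) = √(((1/14)*13 - 5*95/13) - 44491) = √((13/14 - 5*95*1/13) - 44491) = √((13/14 - 475/13) - 44491) = √(-6481/182 - 44491) = √(-8103843/182) = 3*I*√163877714/182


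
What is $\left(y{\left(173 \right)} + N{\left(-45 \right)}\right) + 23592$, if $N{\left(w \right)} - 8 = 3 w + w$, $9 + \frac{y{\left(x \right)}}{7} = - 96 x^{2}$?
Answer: $-20088931$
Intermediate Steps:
$y{\left(x \right)} = -63 - 672 x^{2}$ ($y{\left(x \right)} = -63 + 7 \left(- 96 x^{2}\right) = -63 - 672 x^{2}$)
$N{\left(w \right)} = 8 + 4 w$ ($N{\left(w \right)} = 8 + \left(3 w + w\right) = 8 + 4 w$)
$\left(y{\left(173 \right)} + N{\left(-45 \right)}\right) + 23592 = \left(\left(-63 - 672 \cdot 173^{2}\right) + \left(8 + 4 \left(-45\right)\right)\right) + 23592 = \left(\left(-63 - 20112288\right) + \left(8 - 180\right)\right) + 23592 = \left(\left(-63 - 20112288\right) - 172\right) + 23592 = \left(-20112351 - 172\right) + 23592 = -20112523 + 23592 = -20088931$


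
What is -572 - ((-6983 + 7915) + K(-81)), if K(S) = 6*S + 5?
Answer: -1023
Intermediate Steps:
K(S) = 5 + 6*S
-572 - ((-6983 + 7915) + K(-81)) = -572 - ((-6983 + 7915) + (5 + 6*(-81))) = -572 - (932 + (5 - 486)) = -572 - (932 - 481) = -572 - 1*451 = -572 - 451 = -1023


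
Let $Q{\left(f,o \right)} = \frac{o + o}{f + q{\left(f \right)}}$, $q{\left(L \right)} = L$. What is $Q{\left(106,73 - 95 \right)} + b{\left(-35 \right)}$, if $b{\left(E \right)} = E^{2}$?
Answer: $\frac{64914}{53} \approx 1224.8$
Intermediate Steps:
$Q{\left(f,o \right)} = \frac{o}{f}$ ($Q{\left(f,o \right)} = \frac{o + o}{f + f} = \frac{2 o}{2 f} = 2 o \frac{1}{2 f} = \frac{o}{f}$)
$Q{\left(106,73 - 95 \right)} + b{\left(-35 \right)} = \frac{73 - 95}{106} + \left(-35\right)^{2} = \left(73 - 95\right) \frac{1}{106} + 1225 = \left(-22\right) \frac{1}{106} + 1225 = - \frac{11}{53} + 1225 = \frac{64914}{53}$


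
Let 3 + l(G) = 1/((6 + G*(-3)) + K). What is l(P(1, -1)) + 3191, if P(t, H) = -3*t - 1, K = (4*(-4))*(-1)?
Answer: 108393/34 ≈ 3188.0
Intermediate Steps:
K = 16 (K = -16*(-1) = 16)
P(t, H) = -1 - 3*t
l(G) = -3 + 1/(22 - 3*G) (l(G) = -3 + 1/((6 + G*(-3)) + 16) = -3 + 1/((6 - 3*G) + 16) = -3 + 1/(22 - 3*G))
l(P(1, -1)) + 3191 = (-65 + 9*(-1 - 3*1))/(22 - 3*(-1 - 3*1)) + 3191 = (-65 + 9*(-1 - 3))/(22 - 3*(-1 - 3)) + 3191 = (-65 + 9*(-4))/(22 - 3*(-4)) + 3191 = (-65 - 36)/(22 + 12) + 3191 = -101/34 + 3191 = 108393/34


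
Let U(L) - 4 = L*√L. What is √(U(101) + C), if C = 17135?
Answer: √(17139 + 101*√101) ≈ 134.74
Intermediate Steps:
U(L) = 4 + L^(3/2) (U(L) = 4 + L*√L = 4 + L^(3/2))
√(U(101) + C) = √((4 + 101^(3/2)) + 17135) = √((4 + 101*√101) + 17135) = √(17139 + 101*√101)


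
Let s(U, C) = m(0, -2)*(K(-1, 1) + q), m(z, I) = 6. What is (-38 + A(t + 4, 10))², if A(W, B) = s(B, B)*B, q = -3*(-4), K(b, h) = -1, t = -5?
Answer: 386884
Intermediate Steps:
q = 12
s(U, C) = 66 (s(U, C) = 6*(-1 + 12) = 6*11 = 66)
A(W, B) = 66*B
(-38 + A(t + 4, 10))² = (-38 + 66*10)² = (-38 + 660)² = 622² = 386884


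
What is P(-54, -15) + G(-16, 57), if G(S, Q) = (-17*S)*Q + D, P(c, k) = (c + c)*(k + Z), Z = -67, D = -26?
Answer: 24334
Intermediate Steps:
P(c, k) = 2*c*(-67 + k) (P(c, k) = (c + c)*(k - 67) = (2*c)*(-67 + k) = 2*c*(-67 + k))
G(S, Q) = -26 - 17*Q*S (G(S, Q) = (-17*S)*Q - 26 = -17*Q*S - 26 = -26 - 17*Q*S)
P(-54, -15) + G(-16, 57) = 2*(-54)*(-67 - 15) + (-26 - 17*57*(-16)) = 2*(-54)*(-82) + (-26 + 15504) = 8856 + 15478 = 24334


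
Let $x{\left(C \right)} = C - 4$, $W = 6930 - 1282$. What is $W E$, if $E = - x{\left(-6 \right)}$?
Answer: $56480$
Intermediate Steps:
$W = 5648$ ($W = 6930 - 1282 = 5648$)
$x{\left(C \right)} = -4 + C$
$E = 10$ ($E = - (-4 - 6) = \left(-1\right) \left(-10\right) = 10$)
$W E = 5648 \cdot 10 = 56480$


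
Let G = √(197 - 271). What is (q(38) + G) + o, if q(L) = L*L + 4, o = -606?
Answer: 842 + I*√74 ≈ 842.0 + 8.6023*I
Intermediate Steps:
G = I*√74 (G = √(-74) = I*√74 ≈ 8.6023*I)
q(L) = 4 + L² (q(L) = L² + 4 = 4 + L²)
(q(38) + G) + o = ((4 + 38²) + I*√74) - 606 = ((4 + 1444) + I*√74) - 606 = (1448 + I*√74) - 606 = 842 + I*√74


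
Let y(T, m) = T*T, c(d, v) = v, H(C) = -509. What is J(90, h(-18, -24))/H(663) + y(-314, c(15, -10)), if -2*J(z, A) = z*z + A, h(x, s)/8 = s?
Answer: 50189318/509 ≈ 98604.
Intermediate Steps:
h(x, s) = 8*s
y(T, m) = T²
J(z, A) = -A/2 - z²/2 (J(z, A) = -(z*z + A)/2 = -(z² + A)/2 = -(A + z²)/2 = -A/2 - z²/2)
J(90, h(-18, -24))/H(663) + y(-314, c(15, -10)) = (-4*(-24) - ½*90²)/(-509) + (-314)² = (-½*(-192) - ½*8100)*(-1/509) + 98596 = (96 - 4050)*(-1/509) + 98596 = -3954*(-1/509) + 98596 = 3954/509 + 98596 = 50189318/509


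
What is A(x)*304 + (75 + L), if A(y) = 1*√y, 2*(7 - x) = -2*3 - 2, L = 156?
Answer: 231 + 304*√11 ≈ 1239.3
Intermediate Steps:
x = 11 (x = 7 - (-2*3 - 2)/2 = 7 - (-6 - 2)/2 = 7 - ½*(-8) = 7 + 4 = 11)
A(y) = √y
A(x)*304 + (75 + L) = √11*304 + (75 + 156) = 304*√11 + 231 = 231 + 304*√11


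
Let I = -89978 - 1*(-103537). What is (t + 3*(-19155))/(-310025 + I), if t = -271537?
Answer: 164501/148233 ≈ 1.1097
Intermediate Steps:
I = 13559 (I = -89978 + 103537 = 13559)
(t + 3*(-19155))/(-310025 + I) = (-271537 + 3*(-19155))/(-310025 + 13559) = (-271537 - 57465)/(-296466) = -329002*(-1/296466) = 164501/148233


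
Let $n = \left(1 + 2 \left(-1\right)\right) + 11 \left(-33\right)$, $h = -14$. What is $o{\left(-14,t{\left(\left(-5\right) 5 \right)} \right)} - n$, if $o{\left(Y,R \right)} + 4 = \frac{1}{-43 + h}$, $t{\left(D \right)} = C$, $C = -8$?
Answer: $\frac{20519}{57} \approx 359.98$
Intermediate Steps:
$t{\left(D \right)} = -8$
$o{\left(Y,R \right)} = - \frac{229}{57}$ ($o{\left(Y,R \right)} = -4 + \frac{1}{-43 - 14} = -4 + \frac{1}{-57} = -4 - \frac{1}{57} = - \frac{229}{57}$)
$n = -364$ ($n = \left(1 - 2\right) - 363 = -1 - 363 = -364$)
$o{\left(-14,t{\left(\left(-5\right) 5 \right)} \right)} - n = - \frac{229}{57} - -364 = - \frac{229}{57} + 364 = \frac{20519}{57}$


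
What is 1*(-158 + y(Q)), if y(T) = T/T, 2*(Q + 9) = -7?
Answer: -157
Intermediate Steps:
Q = -25/2 (Q = -9 + (½)*(-7) = -9 - 7/2 = -25/2 ≈ -12.500)
y(T) = 1
1*(-158 + y(Q)) = 1*(-158 + 1) = 1*(-157) = -157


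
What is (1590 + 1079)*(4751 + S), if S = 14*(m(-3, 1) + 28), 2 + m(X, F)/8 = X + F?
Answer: 12530955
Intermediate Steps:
m(X, F) = -16 + 8*F + 8*X (m(X, F) = -16 + 8*(X + F) = -16 + 8*(F + X) = -16 + (8*F + 8*X) = -16 + 8*F + 8*X)
S = -56 (S = 14*((-16 + 8*1 + 8*(-3)) + 28) = 14*((-16 + 8 - 24) + 28) = 14*(-32 + 28) = 14*(-4) = -56)
(1590 + 1079)*(4751 + S) = (1590 + 1079)*(4751 - 56) = 2669*4695 = 12530955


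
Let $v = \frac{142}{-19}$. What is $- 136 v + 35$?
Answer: $\frac{19977}{19} \approx 1051.4$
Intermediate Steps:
$v = - \frac{142}{19}$ ($v = 142 \left(- \frac{1}{19}\right) = - \frac{142}{19} \approx -7.4737$)
$- 136 v + 35 = \left(-136\right) \left(- \frac{142}{19}\right) + 35 = \frac{19312}{19} + 35 = \frac{19977}{19}$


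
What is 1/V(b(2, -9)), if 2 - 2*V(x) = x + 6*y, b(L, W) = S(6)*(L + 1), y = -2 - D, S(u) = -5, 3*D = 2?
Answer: 2/33 ≈ 0.060606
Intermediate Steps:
D = ⅔ (D = (⅓)*2 = ⅔ ≈ 0.66667)
y = -8/3 (y = -2 - 1*⅔ = -2 - ⅔ = -8/3 ≈ -2.6667)
b(L, W) = -5 - 5*L (b(L, W) = -5*(L + 1) = -5*(1 + L) = -5 - 5*L)
V(x) = 9 - x/2 (V(x) = 1 - (x + 6*(-8/3))/2 = 1 - (x - 16)/2 = 1 - (-16 + x)/2 = 1 + (8 - x/2) = 9 - x/2)
1/V(b(2, -9)) = 1/(9 - (-5 - 5*2)/2) = 1/(9 - (-5 - 10)/2) = 1/(9 - ½*(-15)) = 1/(9 + 15/2) = 1/(33/2) = 2/33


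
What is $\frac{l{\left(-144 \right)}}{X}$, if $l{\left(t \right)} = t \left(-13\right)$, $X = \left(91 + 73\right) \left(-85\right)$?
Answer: $- \frac{468}{3485} \approx -0.13429$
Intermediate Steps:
$X = -13940$ ($X = 164 \left(-85\right) = -13940$)
$l{\left(t \right)} = - 13 t$
$\frac{l{\left(-144 \right)}}{X} = \frac{\left(-13\right) \left(-144\right)}{-13940} = 1872 \left(- \frac{1}{13940}\right) = - \frac{468}{3485}$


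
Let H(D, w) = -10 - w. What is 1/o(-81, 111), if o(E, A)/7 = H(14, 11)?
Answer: -1/147 ≈ -0.0068027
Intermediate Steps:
o(E, A) = -147 (o(E, A) = 7*(-10 - 1*11) = 7*(-10 - 11) = 7*(-21) = -147)
1/o(-81, 111) = 1/(-147) = -1/147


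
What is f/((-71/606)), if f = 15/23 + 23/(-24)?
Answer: 17069/6532 ≈ 2.6131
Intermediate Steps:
f = -169/552 (f = 15*(1/23) + 23*(-1/24) = 15/23 - 23/24 = -169/552 ≈ -0.30616)
f/((-71/606)) = -169/(552*((-71/606))) = -169/(552*((-71*1/606))) = -169/(552*(-71/606)) = -169/552*(-606/71) = 17069/6532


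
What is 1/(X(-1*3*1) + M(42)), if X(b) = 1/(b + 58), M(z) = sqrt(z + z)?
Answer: -55/254099 + 6050*sqrt(21)/254099 ≈ 0.10889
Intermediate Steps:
M(z) = sqrt(2)*sqrt(z) (M(z) = sqrt(2*z) = sqrt(2)*sqrt(z))
X(b) = 1/(58 + b)
1/(X(-1*3*1) + M(42)) = 1/(1/(58 - 1*3*1) + sqrt(2)*sqrt(42)) = 1/(1/(58 - 3*1) + 2*sqrt(21)) = 1/(1/(58 - 3) + 2*sqrt(21)) = 1/(1/55 + 2*sqrt(21))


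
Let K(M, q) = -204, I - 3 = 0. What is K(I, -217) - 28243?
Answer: -28447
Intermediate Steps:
I = 3 (I = 3 + 0 = 3)
K(I, -217) - 28243 = -204 - 28243 = -28447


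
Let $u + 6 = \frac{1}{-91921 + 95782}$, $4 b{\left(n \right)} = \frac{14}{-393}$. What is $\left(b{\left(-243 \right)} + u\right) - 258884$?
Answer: $- \frac{261888472727}{1011582} \approx -2.5889 \cdot 10^{5}$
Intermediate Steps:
$b{\left(n \right)} = - \frac{7}{786}$ ($b{\left(n \right)} = \frac{14 \frac{1}{-393}}{4} = \frac{14 \left(- \frac{1}{393}\right)}{4} = \frac{1}{4} \left(- \frac{14}{393}\right) = - \frac{7}{786}$)
$u = - \frac{23165}{3861}$ ($u = -6 + \frac{1}{-91921 + 95782} = -6 + \frac{1}{3861} = - \frac{23165}{3861} \approx -5.9997$)
$\left(b{\left(-243 \right)} + u\right) - 258884 = \left(- \frac{7}{786} - \frac{23165}{3861}\right) - 258884 = - \frac{6078239}{1011582} - 258884 = - \frac{261888472727}{1011582}$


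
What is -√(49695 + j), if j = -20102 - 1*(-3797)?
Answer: -3*√3710 ≈ -182.73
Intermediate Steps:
j = -16305 (j = -20102 + 3797 = -16305)
-√(49695 + j) = -√(49695 - 16305) = -√33390 = -3*√3710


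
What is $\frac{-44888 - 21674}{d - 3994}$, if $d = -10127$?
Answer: $\frac{66562}{14121} \approx 4.7137$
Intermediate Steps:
$\frac{-44888 - 21674}{d - 3994} = \frac{-44888 - 21674}{-10127 - 3994} = - \frac{66562}{-14121} = \left(-66562\right) \left(- \frac{1}{14121}\right) = \frac{66562}{14121}$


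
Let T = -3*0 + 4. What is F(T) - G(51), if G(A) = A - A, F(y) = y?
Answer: 4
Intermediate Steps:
T = 4 (T = 0 + 4 = 4)
G(A) = 0
F(T) - G(51) = 4 - 1*0 = 4 + 0 = 4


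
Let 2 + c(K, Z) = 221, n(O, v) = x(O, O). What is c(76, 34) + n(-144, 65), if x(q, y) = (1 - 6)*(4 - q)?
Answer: -521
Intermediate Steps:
x(q, y) = -20 + 5*q (x(q, y) = -5*(4 - q) = -20 + 5*q)
n(O, v) = -20 + 5*O
c(K, Z) = 219 (c(K, Z) = -2 + 221 = 219)
c(76, 34) + n(-144, 65) = 219 + (-20 + 5*(-144)) = 219 + (-20 - 720) = 219 - 740 = -521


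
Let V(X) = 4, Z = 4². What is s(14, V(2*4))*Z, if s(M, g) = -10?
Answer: -160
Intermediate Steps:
Z = 16
s(14, V(2*4))*Z = -10*16 = -160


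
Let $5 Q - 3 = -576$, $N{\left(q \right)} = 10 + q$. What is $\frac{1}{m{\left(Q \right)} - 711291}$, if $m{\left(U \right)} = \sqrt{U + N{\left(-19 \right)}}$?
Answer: $- \frac{1185485}{843224811341} - \frac{i \sqrt{3090}}{2529674434023} \approx -1.4059 \cdot 10^{-6} - 2.1974 \cdot 10^{-11} i$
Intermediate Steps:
$Q = - \frac{573}{5}$ ($Q = \frac{3}{5} + \frac{1}{5} \left(-576\right) = \frac{3}{5} - \frac{576}{5} = - \frac{573}{5} \approx -114.6$)
$m{\left(U \right)} = \sqrt{-9 + U}$ ($m{\left(U \right)} = \sqrt{U + \left(10 - 19\right)} = \sqrt{U - 9} = \sqrt{-9 + U}$)
$\frac{1}{m{\left(Q \right)} - 711291} = \frac{1}{\sqrt{-9 - \frac{573}{5}} - 711291} = \frac{1}{\sqrt{- \frac{618}{5}} - 711291} = \frac{1}{\frac{i \sqrt{3090}}{5} - 711291} = \frac{1}{-711291 + \frac{i \sqrt{3090}}{5}}$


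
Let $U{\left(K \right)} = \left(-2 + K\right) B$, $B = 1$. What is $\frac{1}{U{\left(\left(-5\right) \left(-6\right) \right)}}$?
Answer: $\frac{1}{28} \approx 0.035714$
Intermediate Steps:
$U{\left(K \right)} = -2 + K$ ($U{\left(K \right)} = \left(-2 + K\right) 1 = -2 + K$)
$\frac{1}{U{\left(\left(-5\right) \left(-6\right) \right)}} = \frac{1}{-2 - -30} = \frac{1}{-2 + 30} = \frac{1}{28}$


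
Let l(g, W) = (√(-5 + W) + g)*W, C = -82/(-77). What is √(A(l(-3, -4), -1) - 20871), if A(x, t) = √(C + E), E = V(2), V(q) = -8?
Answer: √(-123744159 + 77*I*√41118)/77 ≈ 0.0091143 + 144.47*I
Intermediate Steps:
E = -8
C = 82/77 (C = -82*(-1/77) = 82/77 ≈ 1.0649)
l(g, W) = W*(g + √(-5 + W)) (l(g, W) = (g + √(-5 + W))*W = W*(g + √(-5 + W)))
A(x, t) = I*√41118/77 (A(x, t) = √(82/77 - 8) = √(-534/77) = I*√41118/77)
√(A(l(-3, -4), -1) - 20871) = √(I*√41118/77 - 20871) = √(-20871 + I*√41118/77)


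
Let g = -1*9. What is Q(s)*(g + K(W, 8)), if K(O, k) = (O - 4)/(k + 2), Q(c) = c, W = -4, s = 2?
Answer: -98/5 ≈ -19.600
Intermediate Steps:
K(O, k) = (-4 + O)/(2 + k)
g = -9
Q(s)*(g + K(W, 8)) = 2*(-9 + (-4 - 4)/(2 + 8)) = 2*(-9 - 8/10) = 2*(-9 + (1/10)*(-8)) = 2*(-9 - 4/5) = 2*(-49/5) = -98/5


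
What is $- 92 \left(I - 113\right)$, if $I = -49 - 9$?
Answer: $15732$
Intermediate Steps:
$I = -58$ ($I = -49 - 9 = -58$)
$- 92 \left(I - 113\right) = - 92 \left(-58 - 113\right) = \left(-92\right) \left(-171\right) = 15732$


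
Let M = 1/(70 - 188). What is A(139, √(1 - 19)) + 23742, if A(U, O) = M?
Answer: 2801555/118 ≈ 23742.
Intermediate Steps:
M = -1/118 (M = 1/(-118) = -1/118 ≈ -0.0084746)
A(U, O) = -1/118
A(139, √(1 - 19)) + 23742 = -1/118 + 23742 = 2801555/118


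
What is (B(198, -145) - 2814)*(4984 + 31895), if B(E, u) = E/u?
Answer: -15055040412/145 ≈ -1.0383e+8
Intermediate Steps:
(B(198, -145) - 2814)*(4984 + 31895) = (198/(-145) - 2814)*(4984 + 31895) = (198*(-1/145) - 2814)*36879 = (-198/145 - 2814)*36879 = -408228/145*36879 = -15055040412/145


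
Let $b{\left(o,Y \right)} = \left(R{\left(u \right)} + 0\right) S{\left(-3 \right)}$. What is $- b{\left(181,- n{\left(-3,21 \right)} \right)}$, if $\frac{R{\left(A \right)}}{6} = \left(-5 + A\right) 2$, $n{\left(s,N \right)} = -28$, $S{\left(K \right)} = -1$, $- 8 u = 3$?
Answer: $- \frac{129}{2} \approx -64.5$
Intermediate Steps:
$u = - \frac{3}{8}$ ($u = \left(- \frac{1}{8}\right) 3 = - \frac{3}{8} \approx -0.375$)
$R{\left(A \right)} = -60 + 12 A$ ($R{\left(A \right)} = 6 \left(-5 + A\right) 2 = 6 \left(-10 + 2 A\right) = -60 + 12 A$)
$b{\left(o,Y \right)} = \frac{129}{2}$ ($b{\left(o,Y \right)} = \left(\left(-60 + 12 \left(- \frac{3}{8}\right)\right) + 0\right) \left(-1\right) = \left(\left(-60 - \frac{9}{2}\right) + 0\right) \left(-1\right) = \left(- \frac{129}{2} + 0\right) \left(-1\right) = \left(- \frac{129}{2}\right) \left(-1\right) = \frac{129}{2}$)
$- b{\left(181,- n{\left(-3,21 \right)} \right)} = \left(-1\right) \frac{129}{2} = - \frac{129}{2}$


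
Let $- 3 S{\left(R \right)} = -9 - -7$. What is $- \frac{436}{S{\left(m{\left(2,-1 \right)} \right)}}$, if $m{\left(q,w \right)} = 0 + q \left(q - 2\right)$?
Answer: $-654$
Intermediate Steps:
$m{\left(q,w \right)} = q \left(-2 + q\right)$ ($m{\left(q,w \right)} = 0 + q \left(-2 + q\right) = q \left(-2 + q\right)$)
$S{\left(R \right)} = \frac{2}{3}$ ($S{\left(R \right)} = - \frac{-9 - -7}{3} = - \frac{-9 + 7}{3} = \left(- \frac{1}{3}\right) \left(-2\right) = \frac{2}{3}$)
$- \frac{436}{S{\left(m{\left(2,-1 \right)} \right)}} = - \frac{436}{\frac{2}{3}} = \left(-436\right) \frac{3}{2} = -654$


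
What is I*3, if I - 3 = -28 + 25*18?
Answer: 1275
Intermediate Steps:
I = 425 (I = 3 + (-28 + 25*18) = 3 + (-28 + 450) = 3 + 422 = 425)
I*3 = 425*3 = 1275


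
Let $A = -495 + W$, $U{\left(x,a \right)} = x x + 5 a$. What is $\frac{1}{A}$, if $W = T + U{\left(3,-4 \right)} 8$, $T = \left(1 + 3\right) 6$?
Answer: $- \frac{1}{559} \approx -0.0017889$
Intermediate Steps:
$T = 24$ ($T = 4 \cdot 6 = 24$)
$U{\left(x,a \right)} = x^{2} + 5 a$
$W = -64$ ($W = 24 + \left(3^{2} + 5 \left(-4\right)\right) 8 = 24 + \left(9 - 20\right) 8 = 24 - 88 = -64$)
$A = -559$ ($A = -495 - 64 = -559$)
$\frac{1}{A} = \frac{1}{-559} = - \frac{1}{559}$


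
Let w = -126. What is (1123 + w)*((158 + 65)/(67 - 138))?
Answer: -222331/71 ≈ -3131.4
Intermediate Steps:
(1123 + w)*((158 + 65)/(67 - 138)) = (1123 - 126)*((158 + 65)/(67 - 138)) = 997*(223/(-71)) = 997*(223*(-1/71)) = 997*(-223/71) = -222331/71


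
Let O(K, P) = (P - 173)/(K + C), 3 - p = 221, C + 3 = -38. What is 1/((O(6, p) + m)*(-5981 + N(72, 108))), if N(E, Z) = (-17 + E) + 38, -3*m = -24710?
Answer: -105/5099143424 ≈ -2.0592e-8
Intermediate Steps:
m = 24710/3 (m = -⅓*(-24710) = 24710/3 ≈ 8236.7)
C = -41 (C = -3 - 38 = -41)
p = -218 (p = 3 - 1*221 = 3 - 221 = -218)
N(E, Z) = 21 + E
O(K, P) = (-173 + P)/(-41 + K) (O(K, P) = (P - 173)/(K - 41) = (-173 + P)/(-41 + K))
1/((O(6, p) + m)*(-5981 + N(72, 108))) = 1/(((-173 - 218)/(-41 + 6) + 24710/3)*(-5981 + (21 + 72))) = 1/((-391/(-35) + 24710/3)*(-5981 + 93)) = 1/((-1/35*(-391) + 24710/3)*(-5888)) = 1/((391/35 + 24710/3)*(-5888)) = 1/((866023/105)*(-5888)) = 1/(-5099143424/105) = -105/5099143424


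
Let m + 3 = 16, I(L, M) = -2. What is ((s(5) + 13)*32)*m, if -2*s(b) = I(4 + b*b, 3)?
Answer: 5824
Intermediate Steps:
s(b) = 1 (s(b) = -½*(-2) = 1)
m = 13 (m = -3 + 16 = 13)
((s(5) + 13)*32)*m = ((1 + 13)*32)*13 = (14*32)*13 = 448*13 = 5824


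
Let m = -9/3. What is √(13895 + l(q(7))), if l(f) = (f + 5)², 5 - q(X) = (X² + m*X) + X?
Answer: 22*√30 ≈ 120.50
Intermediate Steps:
m = -3 (m = -9*⅓ = -3)
q(X) = 5 - X² + 2*X (q(X) = 5 - ((X² - 3*X) + X) = 5 - (X² - 2*X) = 5 + (-X² + 2*X) = 5 - X² + 2*X)
l(f) = (5 + f)²
√(13895 + l(q(7))) = √(13895 + (5 + (5 - 1*7² + 2*7))²) = √(13895 + (5 + (5 - 1*49 + 14))²) = √(13895 + (5 + (5 - 49 + 14))²) = √(13895 + (5 - 30)²) = √(13895 + (-25)²) = √(13895 + 625) = √14520 = 22*√30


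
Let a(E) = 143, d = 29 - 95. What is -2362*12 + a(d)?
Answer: -28201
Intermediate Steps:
d = -66
-2362*12 + a(d) = -2362*12 + 143 = -28344 + 143 = -28201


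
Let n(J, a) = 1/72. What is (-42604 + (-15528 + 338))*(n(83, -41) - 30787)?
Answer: 64054910711/36 ≈ 1.7793e+9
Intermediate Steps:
n(J, a) = 1/72
(-42604 + (-15528 + 338))*(n(83, -41) - 30787) = (-42604 + (-15528 + 338))*(1/72 - 30787) = (-42604 - 15190)*(-2216663/72) = -57794*(-2216663/72) = 64054910711/36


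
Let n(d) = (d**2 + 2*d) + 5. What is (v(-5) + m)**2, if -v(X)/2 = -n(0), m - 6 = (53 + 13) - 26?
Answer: 3136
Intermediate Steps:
m = 46 (m = 6 + ((53 + 13) - 26) = 6 + (66 - 26) = 6 + 40 = 46)
n(d) = 5 + d**2 + 2*d
v(X) = 10 (v(X) = -(-2)*(5 + 0**2 + 2*0) = -(-2)*(5 + 0 + 0) = -(-2)*5 = -2*(-5) = 10)
(v(-5) + m)**2 = (10 + 46)**2 = 56**2 = 3136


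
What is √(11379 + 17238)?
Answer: √28617 ≈ 169.17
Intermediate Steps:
√(11379 + 17238) = √28617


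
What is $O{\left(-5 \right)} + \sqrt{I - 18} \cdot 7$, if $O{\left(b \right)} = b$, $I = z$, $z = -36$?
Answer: $-5 + 21 i \sqrt{6} \approx -5.0 + 51.439 i$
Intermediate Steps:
$I = -36$
$O{\left(-5 \right)} + \sqrt{I - 18} \cdot 7 = -5 + \sqrt{-36 - 18} \cdot 7 = -5 + \sqrt{-54} \cdot 7 = -5 + 3 i \sqrt{6} \cdot 7 = -5 + 21 i \sqrt{6}$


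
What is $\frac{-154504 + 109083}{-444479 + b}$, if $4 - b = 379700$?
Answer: $\frac{45421}{824175} \approx 0.055111$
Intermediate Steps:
$b = -379696$ ($b = 4 - 379700 = -379696$)
$\frac{-154504 + 109083}{-444479 + b} = \frac{-154504 + 109083}{-444479 - 379696} = - \frac{45421}{-824175} = \left(-45421\right) \left(- \frac{1}{824175}\right) = \frac{45421}{824175}$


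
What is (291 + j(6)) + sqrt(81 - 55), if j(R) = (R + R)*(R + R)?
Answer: 435 + sqrt(26) ≈ 440.10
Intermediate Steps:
j(R) = 4*R**2 (j(R) = (2*R)*(2*R) = 4*R**2)
(291 + j(6)) + sqrt(81 - 55) = (291 + 4*6**2) + sqrt(81 - 55) = (291 + 4*36) + sqrt(26) = (291 + 144) + sqrt(26) = 435 + sqrt(26)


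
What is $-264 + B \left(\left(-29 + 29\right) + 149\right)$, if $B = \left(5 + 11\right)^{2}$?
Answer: $37880$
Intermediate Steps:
$B = 256$ ($B = 16^{2} = 256$)
$-264 + B \left(\left(-29 + 29\right) + 149\right) = -264 + 256 \left(\left(-29 + 29\right) + 149\right) = -264 + 256 \left(0 + 149\right) = -264 + 256 \cdot 149 = -264 + 38144 = 37880$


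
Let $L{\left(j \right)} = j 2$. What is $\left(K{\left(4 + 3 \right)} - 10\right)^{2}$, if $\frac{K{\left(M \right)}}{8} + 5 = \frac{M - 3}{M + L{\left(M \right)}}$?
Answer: $\frac{1036324}{441} \approx 2349.9$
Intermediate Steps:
$L{\left(j \right)} = 2 j$
$K{\left(M \right)} = -40 + \frac{8 \left(-3 + M\right)}{3 M}$ ($K{\left(M \right)} = -40 + 8 \frac{M - 3}{M + 2 M} = -40 + 8 \frac{-3 + M}{3 M} = -40 + \frac{8 \left(-3 + M\right)}{3 M}$)
$\left(K{\left(4 + 3 \right)} - 10\right)^{2} = \left(\left(- \frac{112}{3} - \frac{8}{4 + 3}\right) - 10\right)^{2} = \left(\left(- \frac{112}{3} - \frac{8}{7}\right) - 10\right)^{2} = \left(- \frac{808}{21} - 10\right)^{2} = \left(- \frac{1018}{21}\right)^{2} = \frac{1036324}{441}$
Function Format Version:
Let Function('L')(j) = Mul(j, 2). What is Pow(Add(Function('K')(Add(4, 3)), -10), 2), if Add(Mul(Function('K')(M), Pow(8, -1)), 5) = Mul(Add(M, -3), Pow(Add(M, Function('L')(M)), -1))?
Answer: Rational(1036324, 441) ≈ 2349.9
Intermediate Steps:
Function('L')(j) = Mul(2, j)
Function('K')(M) = Add(-40, Mul(Rational(8, 3), Pow(M, -1), Add(-3, M))) (Function('K')(M) = Add(-40, Mul(8, Mul(Add(M, -3), Pow(Add(M, Mul(2, M)), -1)))) = Add(-40, Mul(8, Mul(Add(-3, M), Pow(Mul(3, M), -1)))) = Add(-40, Mul(8, Mul(Add(-3, M), Mul(Rational(1, 3), Pow(M, -1))))) = Add(-40, Mul(8, Mul(Rational(1, 3), Pow(M, -1), Add(-3, M)))) = Add(-40, Mul(Rational(8, 3), Pow(M, -1), Add(-3, M))))
Pow(Add(Function('K')(Add(4, 3)), -10), 2) = Pow(Add(Add(Rational(-112, 3), Mul(-8, Pow(Add(4, 3), -1))), -10), 2) = Pow(Add(Add(Rational(-112, 3), Mul(-8, Pow(7, -1))), -10), 2) = Pow(Add(Add(Rational(-112, 3), Mul(-8, Rational(1, 7))), -10), 2) = Pow(Add(Add(Rational(-112, 3), Rational(-8, 7)), -10), 2) = Pow(Add(Rational(-808, 21), -10), 2) = Pow(Rational(-1018, 21), 2) = Rational(1036324, 441)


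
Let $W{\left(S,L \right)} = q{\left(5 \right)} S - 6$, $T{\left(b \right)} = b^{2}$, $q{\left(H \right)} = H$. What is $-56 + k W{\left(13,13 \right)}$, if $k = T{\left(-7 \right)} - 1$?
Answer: $2776$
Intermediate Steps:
$k = 48$ ($k = \left(-7\right)^{2} - 1 = 49 - 1 = 48$)
$W{\left(S,L \right)} = -6 + 5 S$ ($W{\left(S,L \right)} = 5 S - 6 = -6 + 5 S$)
$-56 + k W{\left(13,13 \right)} = -56 + 48 \left(-6 + 5 \cdot 13\right) = -56 + 48 \left(-6 + 65\right) = -56 + 48 \cdot 59 = -56 + 2832 = 2776$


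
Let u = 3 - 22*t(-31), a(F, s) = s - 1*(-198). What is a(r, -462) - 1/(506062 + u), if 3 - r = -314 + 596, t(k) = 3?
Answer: -133583737/505999 ≈ -264.00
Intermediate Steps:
r = -279 (r = 3 - (-314 + 596) = 3 - 1*282 = 3 - 282 = -279)
a(F, s) = 198 + s (a(F, s) = s + 198 = 198 + s)
u = -63 (u = 3 - 22*3 = 3 - 66 = -63)
a(r, -462) - 1/(506062 + u) = (198 - 462) - 1/(506062 - 63) = -264 - 1/505999 = -133583737/505999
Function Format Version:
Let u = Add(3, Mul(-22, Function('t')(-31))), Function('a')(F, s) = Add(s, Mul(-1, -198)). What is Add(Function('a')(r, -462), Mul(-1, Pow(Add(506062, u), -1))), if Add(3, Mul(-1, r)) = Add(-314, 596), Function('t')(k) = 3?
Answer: Rational(-133583737, 505999) ≈ -264.00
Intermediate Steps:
r = -279 (r = Add(3, Mul(-1, Add(-314, 596))) = Add(3, Mul(-1, 282)) = Add(3, -282) = -279)
Function('a')(F, s) = Add(198, s) (Function('a')(F, s) = Add(s, 198) = Add(198, s))
u = -63 (u = Add(3, Mul(-22, 3)) = Add(3, -66) = -63)
Add(Function('a')(r, -462), Mul(-1, Pow(Add(506062, u), -1))) = Add(Add(198, -462), Mul(-1, Pow(Add(506062, -63), -1))) = Add(-264, Mul(-1, Pow(505999, -1))) = Add(-264, Mul(-1, Rational(1, 505999))) = Add(-264, Rational(-1, 505999)) = Rational(-133583737, 505999)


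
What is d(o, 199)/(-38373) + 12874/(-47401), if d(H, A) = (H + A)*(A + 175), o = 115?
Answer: -6060597838/1818918573 ≈ -3.3320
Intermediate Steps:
d(H, A) = (175 + A)*(A + H) (d(H, A) = (A + H)*(175 + A) = (175 + A)*(A + H))
d(o, 199)/(-38373) + 12874/(-47401) = (199² + 175*199 + 175*115 + 199*115)/(-38373) + 12874/(-47401) = (39601 + 34825 + 20125 + 22885)*(-1/38373) + 12874*(-1/47401) = 117436*(-1/38373) - 12874/47401 = -117436/38373 - 12874/47401 = -6060597838/1818918573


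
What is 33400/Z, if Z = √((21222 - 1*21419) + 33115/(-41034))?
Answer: -33400*I*√333065304642/8116813 ≈ -2374.8*I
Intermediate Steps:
Z = I*√333065304642/41034 (Z = √((21222 - 21419) + 33115*(-1/41034)) = √(-197 - 33115/41034) = √(-8116813/41034) = I*√333065304642/41034 ≈ 14.064*I)
33400/Z = 33400/((I*√333065304642/41034)) = 33400*(-I*√333065304642/8116813) = -33400*I*√333065304642/8116813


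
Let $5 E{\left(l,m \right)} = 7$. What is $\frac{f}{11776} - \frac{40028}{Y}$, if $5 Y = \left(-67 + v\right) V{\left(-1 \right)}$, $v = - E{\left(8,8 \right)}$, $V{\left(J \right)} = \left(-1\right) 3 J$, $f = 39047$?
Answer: $\frac{5912152711}{6041088} \approx 978.66$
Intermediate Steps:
$V{\left(J \right)} = - 3 J$
$E{\left(l,m \right)} = \frac{7}{5}$ ($E{\left(l,m \right)} = \frac{1}{5} \cdot 7 = \frac{7}{5}$)
$v = - \frac{7}{5}$ ($v = \left(-1\right) \frac{7}{5} = - \frac{7}{5} \approx -1.4$)
$Y = - \frac{1026}{25}$ ($Y = \frac{\left(-67 - \frac{7}{5}\right) \left(\left(-3\right) \left(-1\right)\right)}{5} = \frac{\left(- \frac{342}{5}\right) 3}{5} = \frac{1}{5} \left(- \frac{1026}{5}\right) = - \frac{1026}{25} \approx -41.04$)
$\frac{f}{11776} - \frac{40028}{Y} = \frac{39047}{11776} - \frac{40028}{- \frac{1026}{25}} = 39047 \cdot \frac{1}{11776} - - \frac{500350}{513} = \frac{39047}{11776} + \frac{500350}{513} = \frac{5912152711}{6041088}$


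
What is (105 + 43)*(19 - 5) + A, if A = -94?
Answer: 1978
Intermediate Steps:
(105 + 43)*(19 - 5) + A = (105 + 43)*(19 - 5) - 94 = 148*14 - 94 = 2072 - 94 = 1978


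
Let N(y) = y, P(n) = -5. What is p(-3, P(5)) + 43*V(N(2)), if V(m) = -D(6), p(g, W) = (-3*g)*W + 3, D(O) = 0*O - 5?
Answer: 173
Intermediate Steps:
D(O) = -5 (D(O) = 0 - 5 = -5)
p(g, W) = 3 - 3*W*g (p(g, W) = -3*W*g + 3 = 3 - 3*W*g)
V(m) = 5 (V(m) = -1*(-5) = 5)
p(-3, P(5)) + 43*V(N(2)) = (3 - 3*(-5)*(-3)) + 43*5 = (3 - 45) + 215 = -42 + 215 = 173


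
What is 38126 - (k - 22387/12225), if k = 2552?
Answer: 434914537/12225 ≈ 35576.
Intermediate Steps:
38126 - (k - 22387/12225) = 38126 - (2552 - 22387/12225) = 38126 - 1*31175813/12225 = 38126 - 31175813/12225 = 434914537/12225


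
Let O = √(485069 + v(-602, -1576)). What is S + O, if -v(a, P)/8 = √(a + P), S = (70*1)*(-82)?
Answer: -5740 + √(485069 - 264*I*√2) ≈ -5043.5 - 0.26803*I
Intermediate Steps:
S = -5740 (S = 70*(-82) = -5740)
v(a, P) = -8*√(P + a) (v(a, P) = -8*√(a + P) = -8*√(P + a))
O = √(485069 - 264*I*√2) (O = √(485069 - 8*√(-1576 - 602)) = √(485069 - 264*I*√2) ≈ 696.47 - 0.268*I)
S + O = -5740 + √(485069 - 264*I*√2)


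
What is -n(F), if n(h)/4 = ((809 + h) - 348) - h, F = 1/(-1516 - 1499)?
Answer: -1844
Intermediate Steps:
F = -1/3015 (F = 1/(-3015) = -1/3015 ≈ -0.00033167)
n(h) = 1844 (n(h) = 4*(((809 + h) - 348) - h) = 4*((461 + h) - h) = 4*461 = 1844)
-n(F) = -1*1844 = -1844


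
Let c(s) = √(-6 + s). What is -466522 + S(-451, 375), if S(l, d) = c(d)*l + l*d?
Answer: -635647 - 1353*√41 ≈ -6.4431e+5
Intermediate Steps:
S(l, d) = d*l + l*√(-6 + d) (S(l, d) = √(-6 + d)*l + l*d = l*√(-6 + d) + d*l = d*l + l*√(-6 + d))
-466522 + S(-451, 375) = -466522 - 451*(375 + √(-6 + 375)) = -466522 - 451*(375 + √369) = -466522 - 451*(375 + 3*√41) = -466522 + (-169125 - 1353*√41) = -635647 - 1353*√41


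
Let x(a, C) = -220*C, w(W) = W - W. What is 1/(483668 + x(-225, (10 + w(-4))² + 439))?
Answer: 1/365088 ≈ 2.7391e-6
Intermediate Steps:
w(W) = 0
1/(483668 + x(-225, (10 + w(-4))² + 439)) = 1/(483668 - 220*((10 + 0)² + 439)) = 1/(483668 - 220*(10² + 439)) = 1/(483668 - 220*(100 + 439)) = 1/(483668 - 220*539) = 1/(483668 - 118580) = 1/365088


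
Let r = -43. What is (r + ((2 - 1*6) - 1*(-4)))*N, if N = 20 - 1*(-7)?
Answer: -1161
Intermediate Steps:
N = 27 (N = 20 + 7 = 27)
(r + ((2 - 1*6) - 1*(-4)))*N = (-43 + ((2 - 1*6) - 1*(-4)))*27 = (-43 + ((2 - 6) + 4))*27 = (-43 + (-4 + 4))*27 = (-43 + 0)*27 = -43*27 = -1161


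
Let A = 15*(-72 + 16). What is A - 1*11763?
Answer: -12603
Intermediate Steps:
A = -840 (A = 15*(-56) = -840)
A - 1*11763 = -840 - 1*11763 = -840 - 11763 = -12603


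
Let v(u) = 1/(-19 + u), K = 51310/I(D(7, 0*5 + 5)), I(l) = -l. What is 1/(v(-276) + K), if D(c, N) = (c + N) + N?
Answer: -5015/15136467 ≈ -0.00033132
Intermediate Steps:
D(c, N) = c + 2*N (D(c, N) = (N + c) + N = c + 2*N)
K = -51310/17 (K = 51310/((-(7 + 2*(0*5 + 5)))) = 51310/((-(7 + 2*(0 + 5)))) = 51310/((-(7 + 2*5))) = 51310/((-(7 + 10))) = 51310/((-1*17)) = 51310/(-17) = 51310*(-1/17) = -51310/17 ≈ -3018.2)
1/(v(-276) + K) = 1/(1/(-19 - 276) - 51310/17) = 1/(1/(-295) - 51310/17) = 1/(-1/295 - 51310/17) = 1/(-15136467/5015) = -5015/15136467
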